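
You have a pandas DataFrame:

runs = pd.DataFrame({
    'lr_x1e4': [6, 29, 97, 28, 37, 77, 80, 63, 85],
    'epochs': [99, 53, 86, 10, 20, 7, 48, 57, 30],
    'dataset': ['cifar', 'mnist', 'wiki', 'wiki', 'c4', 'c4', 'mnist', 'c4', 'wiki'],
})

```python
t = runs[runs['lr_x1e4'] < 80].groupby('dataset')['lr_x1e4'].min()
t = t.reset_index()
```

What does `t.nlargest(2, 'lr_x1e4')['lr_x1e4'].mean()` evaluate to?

33.0

filter rows where lr_x1e4 < 80:
   lr_x1e4  epochs dataset
0        6      99   cifar
1       29      53   mnist
3       28      10    wiki
4       37      20      c4
5       77       7      c4
7       63      57      c4
group by dataset, min of lr_x1e4:
dataset
c4       37
cifar     6
mnist    29
wiki     28
Name: lr_x1e4, dtype: int64
reset_index():
  dataset  lr_x1e4
0      c4       37
1   cifar        6
2   mnist       29
3    wiki       28
take 2 rows with largest lr_x1e4:
  dataset  lr_x1e4
0      c4       37
2   mnist       29
The mean of column 'lr_x1e4' is 33.0.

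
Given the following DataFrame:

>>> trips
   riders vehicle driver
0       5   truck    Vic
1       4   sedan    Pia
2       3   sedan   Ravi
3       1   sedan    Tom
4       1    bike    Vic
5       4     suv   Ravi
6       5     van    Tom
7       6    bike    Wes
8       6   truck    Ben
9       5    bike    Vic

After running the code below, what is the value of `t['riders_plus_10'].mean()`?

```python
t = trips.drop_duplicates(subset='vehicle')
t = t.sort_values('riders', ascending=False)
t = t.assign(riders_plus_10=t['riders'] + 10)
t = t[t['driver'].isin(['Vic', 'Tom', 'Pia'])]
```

drop duplicate vehicle (keep=first):
   riders vehicle driver
0       5   truck    Vic
1       4   sedan    Pia
4       1    bike    Vic
5       4     suv   Ravi
6       5     van    Tom
sort by riders descending:
   riders vehicle driver
0       5   truck    Vic
6       5     van    Tom
1       4   sedan    Pia
5       4     suv   Ravi
4       1    bike    Vic
add column riders_plus_10 = t['riders'] + 10:
   riders vehicle driver  riders_plus_10
0       5   truck    Vic              15
6       5     van    Tom              15
1       4   sedan    Pia              14
5       4     suv   Ravi              14
4       1    bike    Vic              11
filter rows where driver in ['Vic', 'Tom', 'Pia']:
   riders vehicle driver  riders_plus_10
0       5   truck    Vic              15
6       5     van    Tom              15
1       4   sedan    Pia              14
4       1    bike    Vic              11
Then the mean of column 'riders_plus_10': 13.75

13.75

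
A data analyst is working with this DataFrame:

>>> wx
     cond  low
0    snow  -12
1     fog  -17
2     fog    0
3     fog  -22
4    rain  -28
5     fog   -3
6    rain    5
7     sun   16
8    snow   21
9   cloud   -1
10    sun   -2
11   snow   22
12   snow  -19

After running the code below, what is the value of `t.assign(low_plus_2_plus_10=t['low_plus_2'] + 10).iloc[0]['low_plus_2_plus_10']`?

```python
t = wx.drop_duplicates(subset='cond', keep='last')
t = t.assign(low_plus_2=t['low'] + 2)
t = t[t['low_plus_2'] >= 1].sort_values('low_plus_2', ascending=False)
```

17

drop duplicate cond (keep=last):
     cond  low
5     fog   -3
6    rain    5
9   cloud   -1
10    sun   -2
12   snow  -19
add column low_plus_2 = t['low'] + 2:
     cond  low  low_plus_2
5     fog   -3          -1
6    rain    5           7
9   cloud   -1           1
10    sun   -2           0
12   snow  -19         -17
filter rows where low_plus_2 >= 1:
    cond  low  low_plus_2
6   rain    5           7
9  cloud   -1           1
sort by low_plus_2 descending:
    cond  low  low_plus_2
6   rain    5           7
9  cloud   -1           1
add column low_plus_2_plus_10 = t['low_plus_2'] + 10:
    cond  low  low_plus_2  low_plus_2_plus_10
6   rain    5           7                  17
9  cloud   -1           1                  11
Finally, value at position 0, column 'low_plus_2_plus_10' = 17.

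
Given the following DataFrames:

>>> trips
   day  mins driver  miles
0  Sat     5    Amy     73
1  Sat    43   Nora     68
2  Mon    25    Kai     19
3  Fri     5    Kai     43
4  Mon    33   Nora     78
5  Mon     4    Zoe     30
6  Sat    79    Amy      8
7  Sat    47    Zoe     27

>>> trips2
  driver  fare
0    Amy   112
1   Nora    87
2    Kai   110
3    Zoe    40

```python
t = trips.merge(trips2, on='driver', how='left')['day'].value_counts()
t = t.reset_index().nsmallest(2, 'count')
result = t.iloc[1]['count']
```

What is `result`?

merge on 'driver' (how='left') → 8 rows:
   day  mins driver  miles  fare
0  Sat     5    Amy     73   112
1  Sat    43   Nora     68    87
2  Mon    25    Kai     19   110
3  Fri     5    Kai     43   110
4  Mon    33   Nora     78    87
5  Mon     4    Zoe     30    40
6  Sat    79    Amy      8   112
7  Sat    47    Zoe     27    40
value_counts of day:
day
Sat    4
Mon    3
Fri    1
Name: count, dtype: int64
reset_index():
   day  count
0  Sat      4
1  Mon      3
2  Fri      1
take 2 rows with smallest count:
   day  count
2  Fri      1
1  Mon      3
Finally, value at position 1, column 'count' = 3.

3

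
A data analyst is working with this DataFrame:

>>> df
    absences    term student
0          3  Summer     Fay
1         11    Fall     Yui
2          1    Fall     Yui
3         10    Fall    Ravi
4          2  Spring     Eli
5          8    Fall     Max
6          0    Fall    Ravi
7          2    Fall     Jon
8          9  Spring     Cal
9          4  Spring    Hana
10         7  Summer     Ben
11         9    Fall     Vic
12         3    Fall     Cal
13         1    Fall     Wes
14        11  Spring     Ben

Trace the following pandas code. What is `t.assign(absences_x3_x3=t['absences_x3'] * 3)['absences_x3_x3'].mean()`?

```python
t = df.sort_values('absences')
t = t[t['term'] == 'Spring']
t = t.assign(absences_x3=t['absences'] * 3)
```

58.5

sort by absences:
    absences    term student
6          0    Fall    Ravi
2          1    Fall     Yui
13         1    Fall     Wes
4          2  Spring     Eli
7          2    Fall     Jon
0          3  Summer     Fay
12         3    Fall     Cal
9          4  Spring    Hana
10         7  Summer     Ben
5          8    Fall     Max
8          9  Spring     Cal
11         9    Fall     Vic
3         10    Fall    Ravi
1         11    Fall     Yui
14        11  Spring     Ben
filter rows where term == 'Spring':
    absences    term student
4          2  Spring     Eli
9          4  Spring    Hana
8          9  Spring     Cal
14        11  Spring     Ben
add column absences_x3 = t['absences'] * 3:
    absences    term student  absences_x3
4          2  Spring     Eli            6
9          4  Spring    Hana           12
8          9  Spring     Cal           27
14        11  Spring     Ben           33
add column absences_x3_x3 = t['absences_x3'] * 3:
    absences    term student  absences_x3  absences_x3_x3
4          2  Spring     Eli            6              18
9          4  Spring    Hana           12              36
8          9  Spring     Cal           27              81
14        11  Spring     Ben           33              99
Hence 58.5.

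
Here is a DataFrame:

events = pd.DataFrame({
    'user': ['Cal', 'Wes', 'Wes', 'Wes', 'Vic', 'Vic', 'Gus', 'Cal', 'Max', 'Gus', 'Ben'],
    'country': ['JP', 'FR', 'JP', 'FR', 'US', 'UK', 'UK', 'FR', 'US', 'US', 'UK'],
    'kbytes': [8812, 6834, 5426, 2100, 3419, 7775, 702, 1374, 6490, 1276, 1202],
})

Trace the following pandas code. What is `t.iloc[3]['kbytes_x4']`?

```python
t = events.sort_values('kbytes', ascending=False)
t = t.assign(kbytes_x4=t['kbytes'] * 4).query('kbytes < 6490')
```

sort by kbytes descending:
   user country  kbytes
0   Cal      JP    8812
5   Vic      UK    7775
1   Wes      FR    6834
8   Max      US    6490
2   Wes      JP    5426
4   Vic      US    3419
3   Wes      FR    2100
7   Cal      FR    1374
9   Gus      US    1276
10  Ben      UK    1202
6   Gus      UK     702
add column kbytes_x4 = t['kbytes'] * 4:
   user country  kbytes  kbytes_x4
0   Cal      JP    8812      35248
5   Vic      UK    7775      31100
1   Wes      FR    6834      27336
8   Max      US    6490      25960
2   Wes      JP    5426      21704
4   Vic      US    3419      13676
3   Wes      FR    2100       8400
7   Cal      FR    1374       5496
9   Gus      US    1276       5104
10  Ben      UK    1202       4808
6   Gus      UK     702       2808
filter rows where kbytes < 6490:
   user country  kbytes  kbytes_x4
2   Wes      JP    5426      21704
4   Vic      US    3419      13676
3   Wes      FR    2100       8400
7   Cal      FR    1374       5496
9   Gus      US    1276       5104
10  Ben      UK    1202       4808
6   Gus      UK     702       2808
Reading off the value at position 3, column 'kbytes_x4', we get 5496.

5496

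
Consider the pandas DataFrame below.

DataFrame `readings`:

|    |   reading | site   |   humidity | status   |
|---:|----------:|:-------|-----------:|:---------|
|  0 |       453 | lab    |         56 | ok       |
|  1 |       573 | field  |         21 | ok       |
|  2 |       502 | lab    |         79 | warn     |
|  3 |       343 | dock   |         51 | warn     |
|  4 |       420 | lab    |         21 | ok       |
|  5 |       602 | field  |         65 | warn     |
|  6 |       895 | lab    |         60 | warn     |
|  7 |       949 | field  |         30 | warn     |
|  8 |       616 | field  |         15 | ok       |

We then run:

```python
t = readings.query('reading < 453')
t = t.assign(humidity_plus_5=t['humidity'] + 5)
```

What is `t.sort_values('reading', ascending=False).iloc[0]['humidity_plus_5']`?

26

filter rows where reading < 453:
   reading  site  humidity status
3      343  dock        51   warn
4      420   lab        21     ok
add column humidity_plus_5 = t['humidity'] + 5:
   reading  site  humidity status  humidity_plus_5
3      343  dock        51   warn               56
4      420   lab        21     ok               26
sort by reading descending:
   reading  site  humidity status  humidity_plus_5
4      420   lab        21     ok               26
3      343  dock        51   warn               56
value at position 0, column 'humidity_plus_5' → 26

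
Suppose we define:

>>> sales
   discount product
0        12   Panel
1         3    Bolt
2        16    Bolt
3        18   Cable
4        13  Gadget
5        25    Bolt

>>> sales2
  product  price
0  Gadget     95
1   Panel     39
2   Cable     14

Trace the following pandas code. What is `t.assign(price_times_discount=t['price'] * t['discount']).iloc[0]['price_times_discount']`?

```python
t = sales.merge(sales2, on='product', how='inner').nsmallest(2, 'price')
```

252

merge on 'product' (how='inner') → 3 rows:
   discount product  price
0        12   Panel     39
1        18   Cable     14
2        13  Gadget     95
take 2 rows with smallest price:
   discount product  price
1        18   Cable     14
0        12   Panel     39
add column price_times_discount = t['price'] * t['discount']:
   discount product  price  price_times_discount
1        18   Cable     14                   252
0        12   Panel     39                   468
So iloc[0]['price_times_discount'] = 252.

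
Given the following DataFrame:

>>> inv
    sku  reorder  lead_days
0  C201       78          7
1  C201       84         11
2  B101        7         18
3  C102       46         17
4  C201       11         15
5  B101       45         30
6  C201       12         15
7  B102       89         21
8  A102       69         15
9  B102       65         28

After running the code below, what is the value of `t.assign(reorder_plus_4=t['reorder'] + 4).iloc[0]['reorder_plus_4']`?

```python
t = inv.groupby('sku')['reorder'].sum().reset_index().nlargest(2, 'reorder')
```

group by sku, sum of reorder:
sku
A102     69
B101     52
B102    154
C102     46
C201    185
Name: reorder, dtype: int64
reset_index():
    sku  reorder
0  A102       69
1  B101       52
2  B102      154
3  C102       46
4  C201      185
take 2 rows with largest reorder:
    sku  reorder
4  C201      185
2  B102      154
add column reorder_plus_4 = t['reorder'] + 4:
    sku  reorder  reorder_plus_4
4  C201      185             189
2  B102      154             158
Hence 189.

189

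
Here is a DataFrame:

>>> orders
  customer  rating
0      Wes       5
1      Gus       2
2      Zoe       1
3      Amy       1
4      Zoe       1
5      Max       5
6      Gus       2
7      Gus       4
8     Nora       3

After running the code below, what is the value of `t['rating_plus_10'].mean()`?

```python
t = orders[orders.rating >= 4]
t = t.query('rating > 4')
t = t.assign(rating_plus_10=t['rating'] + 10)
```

15.0

filter rows where rating >= 4:
  customer  rating
0      Wes       5
5      Max       5
7      Gus       4
filter rows where rating > 4:
  customer  rating
0      Wes       5
5      Max       5
add column rating_plus_10 = t['rating'] + 10:
  customer  rating  rating_plus_10
0      Wes       5              15
5      Max       5              15
Then the mean of column 'rating_plus_10': 15.0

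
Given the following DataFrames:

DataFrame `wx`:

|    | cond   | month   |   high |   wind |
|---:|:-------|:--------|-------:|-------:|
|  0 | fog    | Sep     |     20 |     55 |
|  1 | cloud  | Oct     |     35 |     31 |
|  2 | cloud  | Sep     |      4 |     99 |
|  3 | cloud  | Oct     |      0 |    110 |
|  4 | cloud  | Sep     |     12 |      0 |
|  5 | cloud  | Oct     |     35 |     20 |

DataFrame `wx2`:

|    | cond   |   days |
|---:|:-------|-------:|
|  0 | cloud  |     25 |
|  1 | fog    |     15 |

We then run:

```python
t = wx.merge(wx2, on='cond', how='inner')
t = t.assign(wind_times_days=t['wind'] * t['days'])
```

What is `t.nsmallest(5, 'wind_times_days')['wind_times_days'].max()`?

merge on 'cond' (how='inner') → 6 rows:
    cond month  high  wind  days
0    fog   Sep    20    55    15
1  cloud   Oct    35    31    25
2  cloud   Sep     4    99    25
3  cloud   Oct     0   110    25
4  cloud   Sep    12     0    25
5  cloud   Oct    35    20    25
add column wind_times_days = t['wind'] * t['days']:
    cond month  high  wind  days  wind_times_days
0    fog   Sep    20    55    15              825
1  cloud   Oct    35    31    25              775
2  cloud   Sep     4    99    25             2475
3  cloud   Oct     0   110    25             2750
4  cloud   Sep    12     0    25                0
5  cloud   Oct    35    20    25              500
take 5 rows with smallest wind_times_days:
    cond month  high  wind  days  wind_times_days
4  cloud   Sep    12     0    25                0
5  cloud   Oct    35    20    25              500
1  cloud   Oct    35    31    25              775
0    fog   Sep    20    55    15              825
2  cloud   Sep     4    99    25             2475
Reading off the max of column 'wind_times_days', we get 2475.

2475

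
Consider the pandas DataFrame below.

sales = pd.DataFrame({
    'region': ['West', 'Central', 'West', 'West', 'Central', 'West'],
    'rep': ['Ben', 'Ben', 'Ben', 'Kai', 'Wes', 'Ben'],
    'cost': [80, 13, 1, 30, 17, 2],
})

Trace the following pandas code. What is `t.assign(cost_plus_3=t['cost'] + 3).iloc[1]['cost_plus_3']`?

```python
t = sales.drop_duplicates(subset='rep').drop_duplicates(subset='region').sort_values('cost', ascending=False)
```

drop duplicate rep (keep=first):
    region  rep  cost
0     West  Ben    80
3     West  Kai    30
4  Central  Wes    17
drop duplicate region (keep=first):
    region  rep  cost
0     West  Ben    80
4  Central  Wes    17
sort by cost descending:
    region  rep  cost
0     West  Ben    80
4  Central  Wes    17
add column cost_plus_3 = t['cost'] + 3:
    region  rep  cost  cost_plus_3
0     West  Ben    80           83
4  Central  Wes    17           20
The value at position 1, column 'cost_plus_3' is 20.

20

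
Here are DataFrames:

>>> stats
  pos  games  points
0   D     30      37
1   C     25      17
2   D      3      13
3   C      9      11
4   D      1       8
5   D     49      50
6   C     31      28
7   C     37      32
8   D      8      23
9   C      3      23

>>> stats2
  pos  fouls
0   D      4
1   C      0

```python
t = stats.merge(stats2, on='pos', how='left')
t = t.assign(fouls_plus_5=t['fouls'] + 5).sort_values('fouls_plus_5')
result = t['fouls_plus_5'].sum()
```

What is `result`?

70

merge on 'pos' (how='left') → 10 rows:
  pos  games  points  fouls
0   D     30      37      4
1   C     25      17      0
2   D      3      13      4
3   C      9      11      0
4   D      1       8      4
5   D     49      50      4
6   C     31      28      0
7   C     37      32      0
8   D      8      23      4
9   C      3      23      0
add column fouls_plus_5 = t['fouls'] + 5:
  pos  games  points  fouls  fouls_plus_5
0   D     30      37      4             9
1   C     25      17      0             5
2   D      3      13      4             9
3   C      9      11      0             5
4   D      1       8      4             9
5   D     49      50      4             9
6   C     31      28      0             5
7   C     37      32      0             5
8   D      8      23      4             9
9   C      3      23      0             5
sort by fouls_plus_5:
  pos  games  points  fouls  fouls_plus_5
1   C     25      17      0             5
3   C      9      11      0             5
6   C     31      28      0             5
7   C     37      32      0             5
9   C      3      23      0             5
0   D     30      37      4             9
2   D      3      13      4             9
4   D      1       8      4             9
5   D     49      50      4             9
8   D      8      23      4             9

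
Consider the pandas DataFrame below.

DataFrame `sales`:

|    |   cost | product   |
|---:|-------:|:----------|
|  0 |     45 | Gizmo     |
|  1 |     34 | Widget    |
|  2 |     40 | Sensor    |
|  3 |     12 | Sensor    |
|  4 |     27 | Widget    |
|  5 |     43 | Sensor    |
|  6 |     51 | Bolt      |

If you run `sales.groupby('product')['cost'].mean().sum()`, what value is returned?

group by product, mean of cost:
product
Bolt      51.000000
Gizmo     45.000000
Sensor    31.666667
Widget    30.500000
Name: cost, dtype: float64
sum of the resulting series → 158.166666667

158.166666667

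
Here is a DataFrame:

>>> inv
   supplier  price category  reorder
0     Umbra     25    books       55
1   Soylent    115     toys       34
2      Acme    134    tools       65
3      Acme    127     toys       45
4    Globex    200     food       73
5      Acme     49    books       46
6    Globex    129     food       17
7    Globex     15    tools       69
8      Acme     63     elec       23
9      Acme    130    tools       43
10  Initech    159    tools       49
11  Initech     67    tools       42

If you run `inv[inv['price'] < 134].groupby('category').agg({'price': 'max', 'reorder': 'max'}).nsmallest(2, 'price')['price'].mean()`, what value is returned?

filter rows where price < 134:
   supplier  price category  reorder
0     Umbra     25    books       55
1   Soylent    115     toys       34
3      Acme    127     toys       45
5      Acme     49    books       46
6    Globex    129     food       17
7    Globex     15    tools       69
8      Acme     63     elec       23
9      Acme    130    tools       43
11  Initech     67    tools       42
group by category: max(price), max(reorder):
          price  reorder
category                
books        49       55
elec         63       23
food        129       17
tools       130       69
toys        127       45
take 2 rows with smallest price:
          price  reorder
category                
books        49       55
elec         63       23

56.0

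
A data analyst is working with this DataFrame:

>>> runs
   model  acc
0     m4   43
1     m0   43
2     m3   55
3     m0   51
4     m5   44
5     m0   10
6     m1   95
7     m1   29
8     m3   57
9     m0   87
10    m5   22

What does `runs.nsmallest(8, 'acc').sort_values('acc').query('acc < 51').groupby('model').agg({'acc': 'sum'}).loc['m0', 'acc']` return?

take 8 rows with smallest acc:
   model  acc
5     m0   10
10    m5   22
7     m1   29
0     m4   43
1     m0   43
4     m5   44
3     m0   51
2     m3   55
sort by acc:
   model  acc
5     m0   10
10    m5   22
7     m1   29
0     m4   43
1     m0   43
4     m5   44
3     m0   51
2     m3   55
filter rows where acc < 51:
   model  acc
5     m0   10
10    m5   22
7     m1   29
0     m4   43
1     m0   43
4     m5   44
group by model, sum of acc:
       acc
model     
m0      53
m1      29
m4      43
m5      66
Reading off the value at row 'm0', column 'acc', we get 53.

53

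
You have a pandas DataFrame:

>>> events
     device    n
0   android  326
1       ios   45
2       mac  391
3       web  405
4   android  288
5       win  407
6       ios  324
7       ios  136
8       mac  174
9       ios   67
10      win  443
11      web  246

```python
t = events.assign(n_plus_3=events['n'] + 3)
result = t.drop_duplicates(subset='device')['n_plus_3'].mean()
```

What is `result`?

317.8

add column n_plus_3 = events['n'] + 3:
     device    n  n_plus_3
0   android  326       329
1       ios   45        48
2       mac  391       394
3       web  405       408
4   android  288       291
5       win  407       410
6       ios  324       327
7       ios  136       139
8       mac  174       177
9       ios   67        70
10      win  443       446
11      web  246       249
drop duplicate device (keep=first):
    device    n  n_plus_3
0  android  326       329
1      ios   45        48
2      mac  391       394
3      web  405       408
5      win  407       410
So mean() = 317.8.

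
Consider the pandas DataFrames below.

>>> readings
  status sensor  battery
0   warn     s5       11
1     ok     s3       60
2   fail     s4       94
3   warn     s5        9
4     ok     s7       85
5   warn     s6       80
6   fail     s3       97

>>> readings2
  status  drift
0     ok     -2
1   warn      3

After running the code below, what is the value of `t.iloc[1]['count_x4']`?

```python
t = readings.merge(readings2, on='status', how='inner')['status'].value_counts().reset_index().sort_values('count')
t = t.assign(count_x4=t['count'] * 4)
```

12

merge on 'status' (how='inner') → 5 rows:
  status sensor  battery  drift
0   warn     s5       11      3
1     ok     s3       60     -2
2   warn     s5        9      3
3     ok     s7       85     -2
4   warn     s6       80      3
value_counts of status:
status
warn    3
ok      2
Name: count, dtype: int64
reset_index():
  status  count
0   warn      3
1     ok      2
sort by count:
  status  count
1     ok      2
0   warn      3
add column count_x4 = t['count'] * 4:
  status  count  count_x4
1     ok      2         8
0   warn      3        12
Hence 12.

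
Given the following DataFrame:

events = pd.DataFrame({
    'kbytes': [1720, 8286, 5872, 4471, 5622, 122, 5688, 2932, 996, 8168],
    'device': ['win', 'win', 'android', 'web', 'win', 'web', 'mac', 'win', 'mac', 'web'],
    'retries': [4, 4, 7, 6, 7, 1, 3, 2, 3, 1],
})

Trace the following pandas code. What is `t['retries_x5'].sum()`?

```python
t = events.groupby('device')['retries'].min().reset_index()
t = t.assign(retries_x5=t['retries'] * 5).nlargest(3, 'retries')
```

group by device, min of retries:
device
android    7
mac        3
web        1
win        2
Name: retries, dtype: int64
reset_index():
    device  retries
0  android        7
1      mac        3
2      web        1
3      win        2
add column retries_x5 = t['retries'] * 5:
    device  retries  retries_x5
0  android        7          35
1      mac        3          15
2      web        1           5
3      win        2          10
take 3 rows with largest retries:
    device  retries  retries_x5
0  android        7          35
1      mac        3          15
3      win        2          10
Hence 60.

60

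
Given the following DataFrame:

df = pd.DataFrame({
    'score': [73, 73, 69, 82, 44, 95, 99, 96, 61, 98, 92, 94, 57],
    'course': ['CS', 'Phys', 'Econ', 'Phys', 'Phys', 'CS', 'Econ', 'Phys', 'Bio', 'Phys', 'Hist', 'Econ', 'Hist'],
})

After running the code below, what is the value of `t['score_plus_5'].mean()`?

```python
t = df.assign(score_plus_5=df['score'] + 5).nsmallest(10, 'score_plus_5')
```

add column score_plus_5 = df['score'] + 5:
    score course  score_plus_5
0      73     CS            78
1      73   Phys            78
2      69   Econ            74
3      82   Phys            87
4      44   Phys            49
5      95     CS           100
6      99   Econ           104
7      96   Phys           101
8      61    Bio            66
9      98   Phys           103
10     92   Hist            97
11     94   Econ            99
12     57   Hist            62
take 10 rows with smallest score_plus_5:
    score course  score_plus_5
4      44   Phys            49
12     57   Hist            62
8      61    Bio            66
2      69   Econ            74
0      73     CS            78
1      73   Phys            78
3      82   Phys            87
10     92   Hist            97
11     94   Econ            99
5      95     CS           100
Reading off the mean of column 'score_plus_5', we get 79.0.

79.0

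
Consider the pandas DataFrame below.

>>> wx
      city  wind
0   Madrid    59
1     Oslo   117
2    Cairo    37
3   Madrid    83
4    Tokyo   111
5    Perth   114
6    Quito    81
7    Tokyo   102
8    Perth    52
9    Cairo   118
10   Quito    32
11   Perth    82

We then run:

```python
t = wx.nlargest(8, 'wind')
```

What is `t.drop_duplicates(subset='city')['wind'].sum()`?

624

take 8 rows with largest wind:
      city  wind
9    Cairo   118
1     Oslo   117
5    Perth   114
4    Tokyo   111
7    Tokyo   102
3   Madrid    83
11   Perth    82
6    Quito    81
drop duplicate city (keep=first):
     city  wind
9   Cairo   118
1    Oslo   117
5   Perth   114
4   Tokyo   111
3  Madrid    83
6   Quito    81
So sum() = 624.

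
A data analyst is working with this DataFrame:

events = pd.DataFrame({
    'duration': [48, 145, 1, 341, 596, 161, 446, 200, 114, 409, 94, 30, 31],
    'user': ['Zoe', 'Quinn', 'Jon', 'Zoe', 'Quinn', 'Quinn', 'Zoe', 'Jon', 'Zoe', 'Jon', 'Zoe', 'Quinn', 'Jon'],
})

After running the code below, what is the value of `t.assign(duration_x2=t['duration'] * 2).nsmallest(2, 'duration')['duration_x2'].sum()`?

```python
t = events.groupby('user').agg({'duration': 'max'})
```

1710

group by user, max of duration:
       duration
user           
Jon         409
Quinn       596
Zoe         446
add column duration_x2 = t['duration'] * 2:
       duration  duration_x2
user                        
Jon         409          818
Quinn       596         1192
Zoe         446          892
take 2 rows with smallest duration:
      duration  duration_x2
user                       
Jon        409          818
Zoe        446          892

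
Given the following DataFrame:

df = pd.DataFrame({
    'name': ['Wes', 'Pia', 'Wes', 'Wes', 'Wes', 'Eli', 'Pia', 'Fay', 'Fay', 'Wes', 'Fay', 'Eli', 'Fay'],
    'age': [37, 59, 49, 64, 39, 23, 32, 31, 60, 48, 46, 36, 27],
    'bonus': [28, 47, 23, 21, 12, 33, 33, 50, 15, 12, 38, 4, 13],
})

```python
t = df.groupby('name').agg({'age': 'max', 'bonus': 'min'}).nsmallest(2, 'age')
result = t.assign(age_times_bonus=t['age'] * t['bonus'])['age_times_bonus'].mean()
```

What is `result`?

1045.5

group by name: max(age), min(bonus):
      age  bonus
name            
Eli    36      4
Fay    60     13
Pia    59     33
Wes    64     12
take 2 rows with smallest age:
      age  bonus
name            
Eli    36      4
Pia    59     33
add column age_times_bonus = t['age'] * t['bonus']:
      age  bonus  age_times_bonus
name                             
Eli    36      4              144
Pia    59     33             1947
Hence 1045.5.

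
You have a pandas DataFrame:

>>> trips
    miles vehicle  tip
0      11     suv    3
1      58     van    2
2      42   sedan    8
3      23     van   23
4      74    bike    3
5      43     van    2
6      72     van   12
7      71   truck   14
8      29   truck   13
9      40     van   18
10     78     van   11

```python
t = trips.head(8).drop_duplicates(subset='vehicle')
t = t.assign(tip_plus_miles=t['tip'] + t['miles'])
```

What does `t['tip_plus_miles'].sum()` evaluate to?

take first 8 rows:
   miles vehicle  tip
0     11     suv    3
1     58     van    2
2     42   sedan    8
3     23     van   23
4     74    bike    3
5     43     van    2
6     72     van   12
7     71   truck   14
drop duplicate vehicle (keep=first):
   miles vehicle  tip
0     11     suv    3
1     58     van    2
2     42   sedan    8
4     74    bike    3
7     71   truck   14
add column tip_plus_miles = t['tip'] + t['miles']:
   miles vehicle  tip  tip_plus_miles
0     11     suv    3              14
1     58     van    2              60
2     42   sedan    8              50
4     74    bike    3              77
7     71   truck   14              85
Taking the sum of column 'tip_plus_miles' gives 286.

286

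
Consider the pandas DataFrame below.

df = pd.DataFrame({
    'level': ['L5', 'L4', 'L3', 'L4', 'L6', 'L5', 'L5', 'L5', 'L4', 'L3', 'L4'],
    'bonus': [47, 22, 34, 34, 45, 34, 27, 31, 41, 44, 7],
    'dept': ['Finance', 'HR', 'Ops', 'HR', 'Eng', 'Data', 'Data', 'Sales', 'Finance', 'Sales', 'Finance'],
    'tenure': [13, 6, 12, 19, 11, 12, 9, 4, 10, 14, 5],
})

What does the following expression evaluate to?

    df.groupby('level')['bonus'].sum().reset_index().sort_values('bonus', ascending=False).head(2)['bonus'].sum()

group by level, sum of bonus:
level
L3     78
L4    104
L5    139
L6     45
Name: bonus, dtype: int64
reset_index():
  level  bonus
0    L3     78
1    L4    104
2    L5    139
3    L6     45
sort by bonus descending:
  level  bonus
2    L5    139
1    L4    104
0    L3     78
3    L6     45
take first 2 rows:
  level  bonus
2    L5    139
1    L4    104
Then the sum of column 'bonus': 243

243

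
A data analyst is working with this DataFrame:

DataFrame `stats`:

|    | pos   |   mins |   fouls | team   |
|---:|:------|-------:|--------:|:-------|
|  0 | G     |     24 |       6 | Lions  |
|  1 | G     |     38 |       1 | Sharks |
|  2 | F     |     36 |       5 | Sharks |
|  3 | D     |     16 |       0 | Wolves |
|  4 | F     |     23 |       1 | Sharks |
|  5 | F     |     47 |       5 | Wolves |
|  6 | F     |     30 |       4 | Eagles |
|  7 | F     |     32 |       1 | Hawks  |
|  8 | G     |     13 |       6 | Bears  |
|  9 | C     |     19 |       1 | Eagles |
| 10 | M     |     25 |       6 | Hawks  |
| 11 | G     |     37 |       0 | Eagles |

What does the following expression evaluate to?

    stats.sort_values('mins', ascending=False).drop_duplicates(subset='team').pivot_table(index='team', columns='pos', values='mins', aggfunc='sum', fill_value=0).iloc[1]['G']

sort by mins descending:
   pos  mins  fouls    team
5    F    47      5  Wolves
1    G    38      1  Sharks
11   G    37      0  Eagles
2    F    36      5  Sharks
7    F    32      1   Hawks
6    F    30      4  Eagles
10   M    25      6   Hawks
0    G    24      6   Lions
4    F    23      1  Sharks
9    C    19      1  Eagles
3    D    16      0  Wolves
8    G    13      6   Bears
drop duplicate team (keep=first):
   pos  mins  fouls    team
5    F    47      5  Wolves
1    G    38      1  Sharks
11   G    37      0  Eagles
7    F    32      1   Hawks
0    G    24      6   Lions
8    G    13      6   Bears
pivot: rows=team, cols=pos, sum(mins):
pos      F   G
team          
Bears    0  13
Eagles   0  37
Hawks   32   0
Lions    0  24
Sharks   0  38
Wolves  47   0

37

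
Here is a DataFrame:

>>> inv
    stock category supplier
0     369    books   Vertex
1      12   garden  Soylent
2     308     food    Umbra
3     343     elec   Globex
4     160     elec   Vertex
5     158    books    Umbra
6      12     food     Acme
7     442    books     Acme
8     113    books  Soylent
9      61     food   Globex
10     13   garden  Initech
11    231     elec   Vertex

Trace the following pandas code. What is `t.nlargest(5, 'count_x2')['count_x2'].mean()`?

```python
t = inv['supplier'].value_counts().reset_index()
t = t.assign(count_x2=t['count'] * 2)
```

value_counts of supplier:
supplier
Vertex     3
Soylent    2
Umbra      2
Globex     2
Acme       2
Initech    1
Name: count, dtype: int64
reset_index():
  supplier  count
0   Vertex      3
1  Soylent      2
2    Umbra      2
3   Globex      2
4     Acme      2
5  Initech      1
add column count_x2 = t['count'] * 2:
  supplier  count  count_x2
0   Vertex      3         6
1  Soylent      2         4
2    Umbra      2         4
3   Globex      2         4
4     Acme      2         4
5  Initech      1         2
take 5 rows with largest count_x2:
  supplier  count  count_x2
0   Vertex      3         6
1  Soylent      2         4
2    Umbra      2         4
3   Globex      2         4
4     Acme      2         4
Taking the mean of column 'count_x2' gives 4.4.

4.4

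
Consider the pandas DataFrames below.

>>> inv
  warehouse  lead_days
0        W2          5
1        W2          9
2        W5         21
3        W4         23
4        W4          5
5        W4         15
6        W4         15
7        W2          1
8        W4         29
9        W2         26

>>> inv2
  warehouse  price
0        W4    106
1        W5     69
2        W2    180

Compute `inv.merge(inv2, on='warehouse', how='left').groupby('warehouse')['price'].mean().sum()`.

355.0

merge on 'warehouse' (how='left') → 10 rows:
  warehouse  lead_days  price
0        W2          5    180
1        W2          9    180
2        W5         21     69
3        W4         23    106
4        W4          5    106
5        W4         15    106
6        W4         15    106
7        W2          1    180
8        W4         29    106
9        W2         26    180
group by warehouse, mean of price:
warehouse
W2    180.0
W4    106.0
W5     69.0
Name: price, dtype: float64
The sum of the resulting series is 355.0.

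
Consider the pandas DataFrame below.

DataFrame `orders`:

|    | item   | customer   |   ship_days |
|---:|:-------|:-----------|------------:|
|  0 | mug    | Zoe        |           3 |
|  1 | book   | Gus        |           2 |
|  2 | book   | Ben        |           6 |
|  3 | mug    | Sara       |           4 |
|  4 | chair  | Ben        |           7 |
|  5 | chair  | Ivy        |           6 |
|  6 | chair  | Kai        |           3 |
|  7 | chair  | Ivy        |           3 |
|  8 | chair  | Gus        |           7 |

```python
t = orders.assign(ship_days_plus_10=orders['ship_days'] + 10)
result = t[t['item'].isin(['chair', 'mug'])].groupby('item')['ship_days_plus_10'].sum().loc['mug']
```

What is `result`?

add column ship_days_plus_10 = orders['ship_days'] + 10:
    item customer  ship_days  ship_days_plus_10
0    mug      Zoe          3                 13
1   book      Gus          2                 12
2   book      Ben          6                 16
3    mug     Sara          4                 14
4  chair      Ben          7                 17
5  chair      Ivy          6                 16
6  chair      Kai          3                 13
7  chair      Ivy          3                 13
8  chair      Gus          7                 17
filter rows where item in ['chair', 'mug']:
    item customer  ship_days  ship_days_plus_10
0    mug      Zoe          3                 13
3    mug     Sara          4                 14
4  chair      Ben          7                 17
5  chair      Ivy          6                 16
6  chair      Kai          3                 13
7  chair      Ivy          3                 13
8  chair      Gus          7                 17
group by item, sum of ship_days_plus_10:
item
chair    76
mug      27
Name: ship_days_plus_10, dtype: int64
Then the value at index 'mug': 27

27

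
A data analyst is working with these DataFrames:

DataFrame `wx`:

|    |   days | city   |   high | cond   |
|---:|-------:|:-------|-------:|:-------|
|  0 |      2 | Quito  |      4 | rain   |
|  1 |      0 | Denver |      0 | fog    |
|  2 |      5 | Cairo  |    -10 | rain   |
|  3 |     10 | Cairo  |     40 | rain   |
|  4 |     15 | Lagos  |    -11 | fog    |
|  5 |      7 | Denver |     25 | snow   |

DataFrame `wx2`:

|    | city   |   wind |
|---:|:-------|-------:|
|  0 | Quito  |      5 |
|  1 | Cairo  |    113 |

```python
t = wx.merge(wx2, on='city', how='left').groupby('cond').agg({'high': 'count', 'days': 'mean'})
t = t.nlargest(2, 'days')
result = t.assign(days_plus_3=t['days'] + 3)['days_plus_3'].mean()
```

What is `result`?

merge on 'city' (how='left') → 6 rows:
   days    city  high  cond   wind
0     2   Quito     4  rain    5.0
1     0  Denver     0   fog    NaN
2     5   Cairo   -10  rain  113.0
3    10   Cairo    40  rain  113.0
4    15   Lagos   -11   fog    NaN
5     7  Denver    25  snow    NaN
group by cond: count(high), mean(days):
      high      days
cond                
fog      2  7.500000
rain     3  5.666667
snow     1  7.000000
take 2 rows with largest days:
      high  days
cond            
fog      2   7.5
snow     1   7.0
add column days_plus_3 = t['days'] + 3:
      high  days  days_plus_3
cond                         
fog      2   7.5         10.5
snow     1   7.0         10.0
So mean() = 10.25.

10.25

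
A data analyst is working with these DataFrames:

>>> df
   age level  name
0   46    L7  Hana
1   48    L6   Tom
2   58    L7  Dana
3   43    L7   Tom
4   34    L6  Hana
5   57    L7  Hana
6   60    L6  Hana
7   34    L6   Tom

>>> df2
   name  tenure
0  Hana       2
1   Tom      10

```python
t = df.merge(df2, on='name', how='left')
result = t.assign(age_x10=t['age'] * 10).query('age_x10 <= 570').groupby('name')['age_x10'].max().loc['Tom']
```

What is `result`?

merge on 'name' (how='left') → 8 rows:
   age level  name  tenure
0   46    L7  Hana     2.0
1   48    L6   Tom    10.0
2   58    L7  Dana     NaN
3   43    L7   Tom    10.0
4   34    L6  Hana     2.0
5   57    L7  Hana     2.0
6   60    L6  Hana     2.0
7   34    L6   Tom    10.0
add column age_x10 = t['age'] * 10:
   age level  name  tenure  age_x10
0   46    L7  Hana     2.0      460
1   48    L6   Tom    10.0      480
2   58    L7  Dana     NaN      580
3   43    L7   Tom    10.0      430
4   34    L6  Hana     2.0      340
5   57    L7  Hana     2.0      570
6   60    L6  Hana     2.0      600
7   34    L6   Tom    10.0      340
filter rows where age_x10 <= 570:
   age level  name  tenure  age_x10
0   46    L7  Hana     2.0      460
1   48    L6   Tom    10.0      480
3   43    L7   Tom    10.0      430
4   34    L6  Hana     2.0      340
5   57    L7  Hana     2.0      570
7   34    L6   Tom    10.0      340
group by name, max of age_x10:
name
Hana    570
Tom     480
Name: age_x10, dtype: int64
Then the value at index 'Tom': 480

480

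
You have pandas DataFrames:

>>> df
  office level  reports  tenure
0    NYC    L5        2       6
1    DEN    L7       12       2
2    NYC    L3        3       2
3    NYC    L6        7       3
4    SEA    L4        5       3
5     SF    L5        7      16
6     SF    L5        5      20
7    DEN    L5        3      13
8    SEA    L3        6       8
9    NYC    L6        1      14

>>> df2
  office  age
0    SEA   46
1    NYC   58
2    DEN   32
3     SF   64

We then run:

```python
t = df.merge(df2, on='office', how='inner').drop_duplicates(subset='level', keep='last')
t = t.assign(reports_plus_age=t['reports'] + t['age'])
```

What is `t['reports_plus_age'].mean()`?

48.2

merge on 'office' (how='inner') → 10 rows:
  office level  reports  tenure  age
0    NYC    L5        2       6   58
1    DEN    L7       12       2   32
2    NYC    L3        3       2   58
3    NYC    L6        7       3   58
4    SEA    L4        5       3   46
5     SF    L5        7      16   64
6     SF    L5        5      20   64
7    DEN    L5        3      13   32
8    SEA    L3        6       8   46
9    NYC    L6        1      14   58
drop duplicate level (keep=last):
  office level  reports  tenure  age
1    DEN    L7       12       2   32
4    SEA    L4        5       3   46
7    DEN    L5        3      13   32
8    SEA    L3        6       8   46
9    NYC    L6        1      14   58
add column reports_plus_age = t['reports'] + t['age']:
  office level  reports  tenure  age  reports_plus_age
1    DEN    L7       12       2   32                44
4    SEA    L4        5       3   46                51
7    DEN    L5        3      13   32                35
8    SEA    L3        6       8   46                52
9    NYC    L6        1      14   58                59
Then the mean of column 'reports_plus_age': 48.2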